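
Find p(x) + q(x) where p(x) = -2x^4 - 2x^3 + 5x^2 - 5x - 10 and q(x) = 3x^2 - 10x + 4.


Align terms by degree and add:
  -2x^4 - 2x^3 + 5x^2 - 5x - 10
+ 3x^2 - 10x + 4
= -2x^4 - 2x^3 + 8x^2 - 15x - 6


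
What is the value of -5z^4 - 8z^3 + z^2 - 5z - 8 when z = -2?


Using direct substitution:
  -5 * (-2)^4 = -80
  -8 * (-2)^3 = 64
  1 * (-2)^2 = 4
  -5 * (-2)^1 = 10
  constant: -8
Sum = -80 + 64 + 4 + 10 - 8 = -10


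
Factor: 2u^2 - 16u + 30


Roots satisfy r1 + r2 = -b/a = 8 and r1*r2 = c/a = 15.
So r1 = 5, r2 = 3.
2u^2 - 16u + 30 = 2(u - r1)(u - r2) = 2(u - 5)(u - 3)


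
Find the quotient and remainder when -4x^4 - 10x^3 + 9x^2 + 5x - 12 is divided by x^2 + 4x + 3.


(-4x^4 - 10x^3 + 9x^2 + 5x - 12) / (x^2 + 4x + 3)
Step 1: -4x^2 * (x^2 + 4x + 3) = -4x^4 - 16x^3 - 12x^2; subtract.
Step 2: 6x * (x^2 + 4x + 3) = 6x^3 + 24x^2 + 18x; subtract.
Step 3: -3 * (x^2 + 4x + 3) = -3x^2 - 12x - 9; subtract.
Quotient: -4x^2 + 6x - 3, Remainder: -x - 3


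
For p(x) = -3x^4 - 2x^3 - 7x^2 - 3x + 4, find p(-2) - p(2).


p(-2) = -50
p(2) = -94
p(-2) - p(2) = -50 + 94 = 44


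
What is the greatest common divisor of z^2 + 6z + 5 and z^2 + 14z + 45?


Factor each:
  z^2 + 6z + 5 = (z + 5)(z + 1)
  z^2 + 14z + 45 = (z + 5)(z + 9)
Common monic factor: z + 5


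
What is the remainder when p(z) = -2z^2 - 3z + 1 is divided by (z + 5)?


By the Remainder Theorem, the remainder equals p(-5):
  -2*(-5)^2 = -50
  -3*(-5)^1 = 15
  constant: 1
Sum: -50 + 15 + 1 = -34


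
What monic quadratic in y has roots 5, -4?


p(y) = (y - 5)(y + 4)
Expand: y^2 - y - 20


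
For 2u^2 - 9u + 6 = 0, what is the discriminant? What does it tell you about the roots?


D = b^2 - 4ac = (-9)^2 - 4(2)(6) = 81 - 48 = 33
Since D > 0: two distinct irrational roots


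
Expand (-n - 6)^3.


Expand (-n - 6)^3 by repeated multiplication:
  (-n - 6)^2 = n^2 + 12n + 36
= -n^3 - 18n^2 - 108n - 216


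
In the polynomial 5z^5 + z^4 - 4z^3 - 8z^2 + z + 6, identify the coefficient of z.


Read off the coefficient of z: 1


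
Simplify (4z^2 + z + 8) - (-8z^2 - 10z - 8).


Distribute the minus sign:
  (4z^2 + z + 8)
- (-8z^2 - 10z - 8)
Negate second polynomial: 8z^2 + 10z + 8
Add: 12z^2 + 11z + 16


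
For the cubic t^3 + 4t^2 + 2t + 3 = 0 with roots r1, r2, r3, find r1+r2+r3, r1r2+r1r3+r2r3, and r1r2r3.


Monic cubic t^3+bt^2+ct+d=0: sum=-b, pairwise sum=c, product=-d.
b=4, c=2, d=3
r1+r2+r3 = -4
r1r2+r1r3+r2r3 = 2
r1r2r3 = -3


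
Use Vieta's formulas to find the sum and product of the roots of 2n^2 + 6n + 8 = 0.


For an^2+bn+c=0: sum = -b/a, product = c/a.
a=2, b=6, c=8
Sum = -(6)/2 = -3
Product = (8)/2 = 4


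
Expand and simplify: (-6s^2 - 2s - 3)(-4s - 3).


Distribute each term of the first polynomial:
  (-6s^2)(-4s - 3) = 24s^3 + 18s^2
  (-2s)(-4s - 3) = 8s^2 + 6s
  (-3)(-4s - 3) = 12s + 9
Sum: 24s^3 + 26s^2 + 18s + 9


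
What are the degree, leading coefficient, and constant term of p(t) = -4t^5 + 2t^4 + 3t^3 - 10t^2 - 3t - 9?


Highest power of t is 5, with coefficient -4. Constant term is -9.
Degree = 5, leading coefficient = -4, constant term = -9


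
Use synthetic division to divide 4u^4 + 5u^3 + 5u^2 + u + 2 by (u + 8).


Synthetic division with c = -8. Coefficients: 4, 5, 5, 1, 2
Bring down 4.
  4 * -8 = -32; -32 + 5 = -27
  -27 * -8 = 216; 216 + 5 = 221
  221 * -8 = -1768; -1768 + 1 = -1767
  -1767 * -8 = 14136; 14136 + 2 = 14138
Quotient: 4u^3 - 27u^2 + 221u - 1767, Remainder: 14138


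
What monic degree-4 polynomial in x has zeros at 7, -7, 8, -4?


p(x) = (x - 7)(x + 7)(x - 8)(x + 4)
Expand: x^4 - 4x^3 - 81x^2 + 196x + 1568


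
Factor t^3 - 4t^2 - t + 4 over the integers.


Try integer roots (divisors of 4). t=1: p(1)=0.
Divide out (t - 1): quotient is t^2 - 3t - 4.
Factor the quadratic: (t + 1)(t - 4)
Result: (t - 1)(t + 1)(t - 4)


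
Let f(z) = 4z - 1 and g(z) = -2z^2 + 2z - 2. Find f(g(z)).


Substitute g(z) into f:
f(g(z)) = 4*(-2z^2 + 2z - 2) + (-1)
Expand and combine: -8z^2 + 8z - 9


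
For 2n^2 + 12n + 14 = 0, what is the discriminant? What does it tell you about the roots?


D = b^2 - 4ac = (12)^2 - 4(2)(14) = 144 - 112 = 32
Since D > 0: two distinct irrational roots


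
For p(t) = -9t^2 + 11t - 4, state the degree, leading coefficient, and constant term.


Highest power of t is 2, with coefficient -9. Constant term is -4.
Degree = 2, leading coefficient = -9, constant term = -4


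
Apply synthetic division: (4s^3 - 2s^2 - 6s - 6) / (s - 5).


Synthetic division with c = 5. Coefficients: 4, -2, -6, -6
Bring down 4.
  4 * 5 = 20; 20 - 2 = 18
  18 * 5 = 90; 90 - 6 = 84
  84 * 5 = 420; 420 - 6 = 414
Quotient: 4s^2 + 18s + 84, Remainder: 414


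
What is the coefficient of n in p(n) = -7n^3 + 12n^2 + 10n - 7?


Read off the coefficient of n: 10


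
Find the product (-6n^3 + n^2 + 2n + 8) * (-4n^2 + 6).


Distribute each term of the first polynomial:
  (-6n^3)(-4n^2 + 6) = 24n^5 - 36n^3
  (n^2)(-4n^2 + 6) = -4n^4 + 6n^2
  (2n)(-4n^2 + 6) = -8n^3 + 12n
  (8)(-4n^2 + 6) = -32n^2 + 48
Sum: 24n^5 - 4n^4 - 44n^3 - 26n^2 + 12n + 48


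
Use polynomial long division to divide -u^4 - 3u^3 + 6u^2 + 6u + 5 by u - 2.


(-u^4 - 3u^3 + 6u^2 + 6u + 5) / (u - 2)
Step 1: -u^3 * (u - 2) = -u^4 + 2u^3; subtract.
Step 2: -5u^2 * (u - 2) = -5u^3 + 10u^2; subtract.
Step 3: -4u * (u - 2) = -4u^2 + 8u; subtract.
Step 4: -2 * (u - 2) = -2u + 4; subtract.
Quotient: -u^3 - 5u^2 - 4u - 2, Remainder: 1


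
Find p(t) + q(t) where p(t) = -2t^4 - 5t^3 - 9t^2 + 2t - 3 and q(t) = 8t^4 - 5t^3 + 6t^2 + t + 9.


Align terms by degree and add:
  -2t^4 - 5t^3 - 9t^2 + 2t - 3
+ 8t^4 - 5t^3 + 6t^2 + t + 9
= 6t^4 - 10t^3 - 3t^2 + 3t + 6


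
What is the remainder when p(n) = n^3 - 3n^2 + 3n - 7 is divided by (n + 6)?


By the Remainder Theorem, the remainder equals p(-6):
  1*(-6)^3 = -216
  -3*(-6)^2 = -108
  3*(-6)^1 = -18
  constant: -7
Sum: -216 - 108 - 18 - 7 = -349


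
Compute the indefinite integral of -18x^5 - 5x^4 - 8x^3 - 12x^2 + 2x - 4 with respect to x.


Reverse power rule on each term:
  ∫ -18x^5 dx = -3x^6
  ∫ -5x^4 dx = -x^5
  ∫ -8x^3 dx = -2x^4
  ∫ -12x^2 dx = -4x^3
  ∫ 2x dx = x^2
  ∫ -4 dx = -4x
F(x) = -3x^6 - x^5 - 2x^4 - 4x^3 + x^2 - 4x + C


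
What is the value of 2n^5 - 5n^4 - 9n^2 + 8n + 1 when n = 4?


Using direct substitution:
  2 * (4)^5 = 2048
  -5 * (4)^4 = -1280
  0 * (4)^3 = 0
  -9 * (4)^2 = -144
  8 * (4)^1 = 32
  constant: 1
Sum = 2048 - 1280 + 0 - 144 + 32 + 1 = 657


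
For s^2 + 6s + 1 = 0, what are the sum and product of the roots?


For as^2+bs+c=0: sum = -b/a, product = c/a.
a=1, b=6, c=1
Sum = -(6)/1 = -6
Product = (1)/1 = 1


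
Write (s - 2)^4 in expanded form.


Expand (s - 2)^4 by repeated multiplication:
  (s - 2)^2 = s^2 - 4s + 4
  (s - 2)^3 = s^3 - 6s^2 + 12s - 8
= s^4 - 8s^3 + 24s^2 - 32s + 16


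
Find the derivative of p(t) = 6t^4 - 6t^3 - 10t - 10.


Apply the power rule term by term:
  d/dt(6t^4) = 24t^3
  d/dt(-6t^3) = -18t^2
  d/dt(-10t) = -10
  d/dt(-10) = 0
p'(t) = 24t^3 - 18t^2 - 10


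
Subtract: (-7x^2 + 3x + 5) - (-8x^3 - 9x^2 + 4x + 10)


Distribute the minus sign:
  (-7x^2 + 3x + 5)
- (-8x^3 - 9x^2 + 4x + 10)
Negate second polynomial: 8x^3 + 9x^2 - 4x - 10
Add: 8x^3 + 2x^2 - x - 5


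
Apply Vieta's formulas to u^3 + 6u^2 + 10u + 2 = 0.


Monic cubic u^3+bu^2+cu+d=0: sum=-b, pairwise sum=c, product=-d.
b=6, c=10, d=2
r1+r2+r3 = -6
r1r2+r1r3+r2r3 = 10
r1r2r3 = -2


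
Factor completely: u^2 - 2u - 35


Roots satisfy r1 + r2 = -b/a = 2 and r1*r2 = c/a = -35.
So r1 = 7, r2 = -5.
u^2 - 2u - 35 = (u - r1)(u - r2) = (u - 7)(u + 5)


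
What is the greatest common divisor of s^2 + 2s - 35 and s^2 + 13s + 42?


Factor each:
  s^2 + 2s - 35 = (s + 7)(s - 5)
  s^2 + 13s + 42 = (s + 7)(s + 6)
Common monic factor: s + 7


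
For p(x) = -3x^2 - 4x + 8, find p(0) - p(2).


p(0) = 8
p(2) = -12
p(0) - p(2) = 8 + 12 = 20


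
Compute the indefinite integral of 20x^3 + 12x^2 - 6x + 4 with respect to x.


Reverse power rule on each term:
  ∫ 20x^3 dx = 5x^4
  ∫ 12x^2 dx = 4x^3
  ∫ -6x dx = -3x^2
  ∫ 4 dx = 4x
F(x) = 5x^4 + 4x^3 - 3x^2 + 4x + C


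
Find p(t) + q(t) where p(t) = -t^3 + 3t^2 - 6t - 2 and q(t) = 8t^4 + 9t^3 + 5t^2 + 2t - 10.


Align terms by degree and add:
  -t^3 + 3t^2 - 6t - 2
+ 8t^4 + 9t^3 + 5t^2 + 2t - 10
= 8t^4 + 8t^3 + 8t^2 - 4t - 12


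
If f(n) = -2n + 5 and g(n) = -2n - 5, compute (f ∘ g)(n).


Substitute g(n) into f:
f(g(n)) = -2*(-2n - 5) + 5
Expand and combine: 4n + 15


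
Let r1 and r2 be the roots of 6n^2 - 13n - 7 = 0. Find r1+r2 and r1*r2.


For an^2+bn+c=0: sum = -b/a, product = c/a.
a=6, b=-13, c=-7
Sum = -(-13)/6 = 13/6
Product = (-7)/6 = -7/6


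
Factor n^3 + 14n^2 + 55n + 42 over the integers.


Try integer roots (divisors of 42). n=-7: p(-7)=0.
Divide out (n + 7): quotient is n^2 + 7n + 6.
Factor the quadratic: (n + 1)(n + 6)
Result: (n + 7)(n + 1)(n + 6)


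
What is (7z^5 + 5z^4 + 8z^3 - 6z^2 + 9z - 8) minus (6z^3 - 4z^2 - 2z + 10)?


Distribute the minus sign:
  (7z^5 + 5z^4 + 8z^3 - 6z^2 + 9z - 8)
- (6z^3 - 4z^2 - 2z + 10)
Negate second polynomial: -6z^3 + 4z^2 + 2z - 10
Add: 7z^5 + 5z^4 + 2z^3 - 2z^2 + 11z - 18


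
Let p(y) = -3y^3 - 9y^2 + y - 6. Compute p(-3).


Using direct substitution:
  -3 * (-3)^3 = 81
  -9 * (-3)^2 = -81
  1 * (-3)^1 = -3
  constant: -6
Sum = 81 - 81 - 3 - 6 = -9


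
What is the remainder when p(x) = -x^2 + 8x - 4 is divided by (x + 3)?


By the Remainder Theorem, the remainder equals p(-3):
  -1*(-3)^2 = -9
  8*(-3)^1 = -24
  constant: -4
Sum: -9 - 24 - 4 = -37


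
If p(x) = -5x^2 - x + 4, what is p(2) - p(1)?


p(2) = -18
p(1) = -2
p(2) - p(1) = -18 + 2 = -16


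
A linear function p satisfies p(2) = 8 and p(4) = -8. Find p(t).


p(t) = mt + b. Using p(2)=8, p(4)=-8:
m = (8 + 8)/(2 - 4) = 16/-2 = -8
b = 8 - m*(2) = 8 + 16 = 24
p(t) = -8t + 24


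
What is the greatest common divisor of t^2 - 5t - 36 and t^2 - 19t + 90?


Factor each:
  t^2 - 5t - 36 = (t - 9)(t + 4)
  t^2 - 19t + 90 = (t - 9)(t - 10)
Common monic factor: t - 9


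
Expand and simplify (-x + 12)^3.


Expand (-x + 12)^3 by repeated multiplication:
  (-x + 12)^2 = x^2 - 24x + 144
= -x^3 + 36x^2 - 432x + 1728


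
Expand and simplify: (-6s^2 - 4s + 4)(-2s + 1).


Distribute each term of the first polynomial:
  (-6s^2)(-2s + 1) = 12s^3 - 6s^2
  (-4s)(-2s + 1) = 8s^2 - 4s
  (4)(-2s + 1) = -8s + 4
Sum: 12s^3 + 2s^2 - 12s + 4


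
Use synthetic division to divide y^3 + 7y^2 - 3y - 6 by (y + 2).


Synthetic division with c = -2. Coefficients: 1, 7, -3, -6
Bring down 1.
  1 * -2 = -2; -2 + 7 = 5
  5 * -2 = -10; -10 - 3 = -13
  -13 * -2 = 26; 26 - 6 = 20
Quotient: y^2 + 5y - 13, Remainder: 20


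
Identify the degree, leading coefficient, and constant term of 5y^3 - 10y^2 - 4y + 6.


Highest power of y is 3, with coefficient 5. Constant term is 6.
Degree = 3, leading coefficient = 5, constant term = 6


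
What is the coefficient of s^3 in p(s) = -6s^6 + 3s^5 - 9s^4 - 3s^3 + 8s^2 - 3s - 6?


Read off the coefficient of s^3: -3


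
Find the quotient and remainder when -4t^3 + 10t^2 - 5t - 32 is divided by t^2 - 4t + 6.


(-4t^3 + 10t^2 - 5t - 32) / (t^2 - 4t + 6)
Step 1: -4t * (t^2 - 4t + 6) = -4t^3 + 16t^2 - 24t; subtract.
Step 2: -6 * (t^2 - 4t + 6) = -6t^2 + 24t - 36; subtract.
Quotient: -4t - 6, Remainder: -5t + 4


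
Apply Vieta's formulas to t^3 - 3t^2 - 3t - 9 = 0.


Monic cubic t^3+bt^2+ct+d=0: sum=-b, pairwise sum=c, product=-d.
b=-3, c=-3, d=-9
r1+r2+r3 = 3
r1r2+r1r3+r2r3 = -3
r1r2r3 = 9


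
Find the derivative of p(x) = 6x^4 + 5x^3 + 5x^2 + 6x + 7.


Apply the power rule term by term:
  d/dx(6x^4) = 24x^3
  d/dx(5x^3) = 15x^2
  d/dx(5x^2) = 10x
  d/dx(6x) = 6
  d/dx(7) = 0
p'(x) = 24x^3 + 15x^2 + 10x + 6


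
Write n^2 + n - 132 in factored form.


Roots satisfy r1 + r2 = -b/a = -1 and r1*r2 = c/a = -132.
So r1 = 11, r2 = -12.
n^2 + n - 132 = (n - r1)(n - r2) = (n - 11)(n + 12)


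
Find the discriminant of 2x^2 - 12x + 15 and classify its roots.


D = b^2 - 4ac = (-12)^2 - 4(2)(15) = 144 - 120 = 24
Since D > 0: two distinct irrational roots


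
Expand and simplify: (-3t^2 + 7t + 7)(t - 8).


Distribute each term of the first polynomial:
  (-3t^2)(t - 8) = -3t^3 + 24t^2
  (7t)(t - 8) = 7t^2 - 56t
  (7)(t - 8) = 7t - 56
Sum: -3t^3 + 31t^2 - 49t - 56


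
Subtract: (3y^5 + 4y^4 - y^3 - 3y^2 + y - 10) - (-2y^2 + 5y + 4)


Distribute the minus sign:
  (3y^5 + 4y^4 - y^3 - 3y^2 + y - 10)
- (-2y^2 + 5y + 4)
Negate second polynomial: 2y^2 - 5y - 4
Add: 3y^5 + 4y^4 - y^3 - y^2 - 4y - 14


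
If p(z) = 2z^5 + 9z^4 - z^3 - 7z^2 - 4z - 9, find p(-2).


Using direct substitution:
  2 * (-2)^5 = -64
  9 * (-2)^4 = 144
  -1 * (-2)^3 = 8
  -7 * (-2)^2 = -28
  -4 * (-2)^1 = 8
  constant: -9
Sum = -64 + 144 + 8 - 28 + 8 - 9 = 59


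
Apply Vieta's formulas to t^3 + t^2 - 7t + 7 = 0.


Monic cubic t^3+bt^2+ct+d=0: sum=-b, pairwise sum=c, product=-d.
b=1, c=-7, d=7
r1+r2+r3 = -1
r1r2+r1r3+r2r3 = -7
r1r2r3 = -7


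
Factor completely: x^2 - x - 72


Roots satisfy r1 + r2 = -b/a = 1 and r1*r2 = c/a = -72.
So r1 = -8, r2 = 9.
x^2 - x - 72 = (x - r1)(x - r2) = (x + 8)(x - 9)


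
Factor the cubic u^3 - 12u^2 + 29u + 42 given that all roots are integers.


Try integer roots (divisors of 42). u=7: p(7)=0.
Divide out (u - 7): quotient is u^2 - 5u - 6.
Factor the quadratic: (u - 6)(u + 1)
Result: (u - 7)(u - 6)(u + 1)


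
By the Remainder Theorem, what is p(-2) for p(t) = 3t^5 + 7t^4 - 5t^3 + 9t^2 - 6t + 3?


By the Remainder Theorem, the remainder equals p(-2):
  3*(-2)^5 = -96
  7*(-2)^4 = 112
  -5*(-2)^3 = 40
  9*(-2)^2 = 36
  -6*(-2)^1 = 12
  constant: 3
Sum: -96 + 112 + 40 + 36 + 12 + 3 = 107


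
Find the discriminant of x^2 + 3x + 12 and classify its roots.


D = b^2 - 4ac = (3)^2 - 4(1)(12) = 9 - 48 = -39
Since D < 0: two complex conjugate roots (no real roots)


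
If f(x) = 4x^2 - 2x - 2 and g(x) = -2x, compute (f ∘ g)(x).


Substitute g(x) into f:
f(g(x)) = 4*(-2x)^2 + (-2)*(-2x) + (-2)
(-2x)^2 = 4x^2
Expand and combine: 16x^2 + 4x - 2


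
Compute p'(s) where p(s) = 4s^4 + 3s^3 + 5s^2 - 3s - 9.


Apply the power rule term by term:
  d/ds(4s^4) = 16s^3
  d/ds(3s^3) = 9s^2
  d/ds(5s^2) = 10s
  d/ds(-3s) = -3
  d/ds(-9) = 0
p'(s) = 16s^3 + 9s^2 + 10s - 3


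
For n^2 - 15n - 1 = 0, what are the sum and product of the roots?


For an^2+bn+c=0: sum = -b/a, product = c/a.
a=1, b=-15, c=-1
Sum = -(-15)/1 = 15
Product = (-1)/1 = -1


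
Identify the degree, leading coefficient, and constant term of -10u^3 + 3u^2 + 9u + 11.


Highest power of u is 3, with coefficient -10. Constant term is 11.
Degree = 3, leading coefficient = -10, constant term = 11


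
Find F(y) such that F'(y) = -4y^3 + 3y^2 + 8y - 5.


Reverse power rule on each term:
  ∫ -4y^3 dy = -y^4
  ∫ 3y^2 dy = y^3
  ∫ 8y dy = 4y^2
  ∫ -5 dy = -5y
F(y) = -y^4 + y^3 + 4y^2 - 5y + C


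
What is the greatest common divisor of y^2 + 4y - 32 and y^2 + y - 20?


Factor each:
  y^2 + 4y - 32 = (y - 4)(y + 8)
  y^2 + y - 20 = (y - 4)(y + 5)
Common monic factor: y - 4


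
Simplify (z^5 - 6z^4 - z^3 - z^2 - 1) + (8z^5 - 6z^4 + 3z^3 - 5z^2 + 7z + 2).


Align terms by degree and add:
  z^5 - 6z^4 - z^3 - z^2 - 1
+ 8z^5 - 6z^4 + 3z^3 - 5z^2 + 7z + 2
= 9z^5 - 12z^4 + 2z^3 - 6z^2 + 7z + 1


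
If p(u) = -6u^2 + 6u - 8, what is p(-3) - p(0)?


p(-3) = -80
p(0) = -8
p(-3) - p(0) = -80 + 8 = -72


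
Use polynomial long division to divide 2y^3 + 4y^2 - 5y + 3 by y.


(2y^3 + 4y^2 - 5y + 3) / (y)
Step 1: 2y^2 * (y) = 2y^3; subtract.
Step 2: 4y * (y) = 4y^2; subtract.
Step 3: -5 * (y) = -5y; subtract.
Quotient: 2y^2 + 4y - 5, Remainder: 3


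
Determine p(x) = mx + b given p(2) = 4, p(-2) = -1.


p(x) = mx + b. Using p(2)=4, p(-2)=-1:
m = (4 + 1)/(2 + 2) = 5/4 = 5/4
b = 4 - m*(2) = 4 - 5/2 = 3/2
p(x) = (5/4)x + (3/2)


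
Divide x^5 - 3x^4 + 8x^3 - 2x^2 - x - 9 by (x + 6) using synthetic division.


Synthetic division with c = -6. Coefficients: 1, -3, 8, -2, -1, -9
Bring down 1.
  1 * -6 = -6; -6 - 3 = -9
  -9 * -6 = 54; 54 + 8 = 62
  62 * -6 = -372; -372 - 2 = -374
  -374 * -6 = 2244; 2244 - 1 = 2243
  2243 * -6 = -13458; -13458 - 9 = -13467
Quotient: x^4 - 9x^3 + 62x^2 - 374x + 2243, Remainder: -13467


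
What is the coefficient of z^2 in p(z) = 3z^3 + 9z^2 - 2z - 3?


Read off the coefficient of z^2: 9


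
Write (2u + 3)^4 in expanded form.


Expand (2u + 3)^4 by repeated multiplication:
  (2u + 3)^2 = 4u^2 + 12u + 9
  (2u + 3)^3 = 8u^3 + 36u^2 + 54u + 27
= 16u^4 + 96u^3 + 216u^2 + 216u + 81


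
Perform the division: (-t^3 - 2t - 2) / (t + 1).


(-t^3 - 2t - 2) / (t + 1)
Step 1: -t^2 * (t + 1) = -t^3 - t^2; subtract.
Step 2: t * (t + 1) = t^2 + t; subtract.
Step 3: -3 * (t + 1) = -3t - 3; subtract.
Quotient: -t^2 + t - 3, Remainder: 1


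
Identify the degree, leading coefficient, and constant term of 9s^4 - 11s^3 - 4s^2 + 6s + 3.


Highest power of s is 4, with coefficient 9. Constant term is 3.
Degree = 4, leading coefficient = 9, constant term = 3


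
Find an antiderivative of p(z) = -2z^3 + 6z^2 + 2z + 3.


Reverse power rule on each term:
  ∫ -2z^3 dz = -(1/2)z^4
  ∫ 6z^2 dz = 2z^3
  ∫ 2z dz = z^2
  ∫ 3 dz = 3z
F(z) = -(1/2)z^4 + 2z^3 + z^2 + 3z + C


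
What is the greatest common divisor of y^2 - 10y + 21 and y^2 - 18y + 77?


Factor each:
  y^2 - 10y + 21 = (y - 7)(y - 3)
  y^2 - 18y + 77 = (y - 7)(y - 11)
Common monic factor: y - 7


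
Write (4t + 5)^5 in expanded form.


Expand (4t + 5)^5 by repeated multiplication:
  (4t + 5)^2 = 16t^2 + 40t + 25
  (4t + 5)^3 = 64t^3 + 240t^2 + 300t + 125
  (4t + 5)^4 = 256t^4 + 1280t^3 + 2400t^2 + 2000t + 625
= 1024t^5 + 6400t^4 + 16000t^3 + 20000t^2 + 12500t + 3125


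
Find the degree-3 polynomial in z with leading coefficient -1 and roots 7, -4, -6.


p(z) = -(z - 7)(z + 4)(z + 6)
Expand: -z^3 - 3z^2 + 46z + 168


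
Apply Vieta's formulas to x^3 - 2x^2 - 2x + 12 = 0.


Monic cubic x^3+bx^2+cx+d=0: sum=-b, pairwise sum=c, product=-d.
b=-2, c=-2, d=12
r1+r2+r3 = 2
r1r2+r1r3+r2r3 = -2
r1r2r3 = -12


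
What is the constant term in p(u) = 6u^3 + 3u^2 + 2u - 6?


Read off the constant term: -6


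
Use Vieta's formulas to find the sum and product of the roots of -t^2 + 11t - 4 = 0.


For at^2+bt+c=0: sum = -b/a, product = c/a.
a=-1, b=11, c=-4
Sum = -(11)/-1 = 11
Product = (-4)/-1 = 4


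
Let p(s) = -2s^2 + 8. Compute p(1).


Using direct substitution:
  -2 * (1)^2 = -2
  0 * (1)^1 = 0
  constant: 8
Sum = -2 + 0 + 8 = 6


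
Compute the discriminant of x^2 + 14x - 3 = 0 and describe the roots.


D = b^2 - 4ac = (14)^2 - 4(1)(-3) = 196 + 12 = 208
Since D > 0: two distinct irrational roots


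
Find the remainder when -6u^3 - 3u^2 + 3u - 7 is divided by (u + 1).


By the Remainder Theorem, the remainder equals p(-1):
  -6*(-1)^3 = 6
  -3*(-1)^2 = -3
  3*(-1)^1 = -3
  constant: -7
Sum: 6 - 3 - 3 - 7 = -7


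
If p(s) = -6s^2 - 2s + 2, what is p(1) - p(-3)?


p(1) = -6
p(-3) = -46
p(1) - p(-3) = -6 + 46 = 40


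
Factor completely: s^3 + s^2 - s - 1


Try integer roots (divisors of -1). s=-1: p(-1)=0.
Divide out (s + 1): quotient is s^2 - 1.
Factor the quadratic: (s + 1)(s - 1)
Result: (s + 1)(s + 1)(s - 1)


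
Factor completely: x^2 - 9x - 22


Roots satisfy r1 + r2 = -b/a = 9 and r1*r2 = c/a = -22.
So r1 = 11, r2 = -2.
x^2 - 9x - 22 = (x - r1)(x - r2) = (x - 11)(x + 2)


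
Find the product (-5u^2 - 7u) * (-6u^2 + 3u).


Distribute each term of the first polynomial:
  (-5u^2)(-6u^2 + 3u) = 30u^4 - 15u^3
  (-7u)(-6u^2 + 3u) = 42u^3 - 21u^2
Sum: 30u^4 + 27u^3 - 21u^2


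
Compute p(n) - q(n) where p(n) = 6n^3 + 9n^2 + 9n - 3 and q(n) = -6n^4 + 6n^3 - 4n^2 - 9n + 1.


Distribute the minus sign:
  (6n^3 + 9n^2 + 9n - 3)
- (-6n^4 + 6n^3 - 4n^2 - 9n + 1)
Negate second polynomial: 6n^4 - 6n^3 + 4n^2 + 9n - 1
Add: 6n^4 + 13n^2 + 18n - 4


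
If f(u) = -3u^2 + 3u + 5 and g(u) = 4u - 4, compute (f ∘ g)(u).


Substitute g(u) into f:
f(g(u)) = -3*(4u - 4)^2 + 3*(4u - 4) + 5
(4u - 4)^2 = 16u^2 - 32u + 16
Expand and combine: -48u^2 + 108u - 55


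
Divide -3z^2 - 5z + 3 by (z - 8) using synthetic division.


Synthetic division with c = 8. Coefficients: -3, -5, 3
Bring down -3.
  -3 * 8 = -24; -24 - 5 = -29
  -29 * 8 = -232; -232 + 3 = -229
Quotient: -3z - 29, Remainder: -229


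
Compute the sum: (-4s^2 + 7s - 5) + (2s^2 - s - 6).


Align terms by degree and add:
  -4s^2 + 7s - 5
+ 2s^2 - s - 6
= -2s^2 + 6s - 11


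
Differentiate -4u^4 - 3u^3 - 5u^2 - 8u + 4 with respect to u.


Apply the power rule term by term:
  d/du(-4u^4) = -16u^3
  d/du(-3u^3) = -9u^2
  d/du(-5u^2) = -10u
  d/du(-8u) = -8
  d/du(4) = 0
p'(u) = -16u^3 - 9u^2 - 10u - 8


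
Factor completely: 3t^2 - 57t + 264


Roots satisfy r1 + r2 = -b/a = 19 and r1*r2 = c/a = 88.
So r1 = 11, r2 = 8.
3t^2 - 57t + 264 = 3(t - r1)(t - r2) = 3(t - 11)(t - 8)


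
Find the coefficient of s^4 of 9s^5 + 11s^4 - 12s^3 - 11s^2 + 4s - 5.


Read off the coefficient of s^4: 11


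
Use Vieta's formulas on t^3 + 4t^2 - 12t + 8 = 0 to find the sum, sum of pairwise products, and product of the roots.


Monic cubic t^3+bt^2+ct+d=0: sum=-b, pairwise sum=c, product=-d.
b=4, c=-12, d=8
r1+r2+r3 = -4
r1r2+r1r3+r2r3 = -12
r1r2r3 = -8


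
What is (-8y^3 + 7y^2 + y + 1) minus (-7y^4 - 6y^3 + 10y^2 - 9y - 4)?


Distribute the minus sign:
  (-8y^3 + 7y^2 + y + 1)
- (-7y^4 - 6y^3 + 10y^2 - 9y - 4)
Negate second polynomial: 7y^4 + 6y^3 - 10y^2 + 9y + 4
Add: 7y^4 - 2y^3 - 3y^2 + 10y + 5


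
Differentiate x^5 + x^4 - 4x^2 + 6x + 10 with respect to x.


Apply the power rule term by term:
  d/dx(x^5) = 5x^4
  d/dx(x^4) = 4x^3
  d/dx(-4x^2) = -8x
  d/dx(6x) = 6
  d/dx(10) = 0
p'(x) = 5x^4 + 4x^3 - 8x + 6


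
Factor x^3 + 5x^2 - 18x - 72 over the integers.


Try integer roots (divisors of -72). x=-6: p(-6)=0.
Divide out (x + 6): quotient is x^2 - x - 12.
Factor the quadratic: (x + 3)(x - 4)
Result: (x + 6)(x + 3)(x - 4)


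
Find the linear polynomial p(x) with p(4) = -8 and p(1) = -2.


p(x) = mx + b. Using p(4)=-8, p(1)=-2:
m = (-8 + 2)/(4 - 1) = -6/3 = -2
b = -8 - m*(4) = -8 + 8 = 0
p(x) = -2x


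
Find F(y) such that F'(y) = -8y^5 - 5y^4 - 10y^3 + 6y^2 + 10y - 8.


Reverse power rule on each term:
  ∫ -8y^5 dy = -(4/3)y^6
  ∫ -5y^4 dy = -y^5
  ∫ -10y^3 dy = -(5/2)y^4
  ∫ 6y^2 dy = 2y^3
  ∫ 10y dy = 5y^2
  ∫ -8 dy = -8y
F(y) = -(4/3)y^6 - y^5 - (5/2)y^4 + 2y^3 + 5y^2 - 8y + C


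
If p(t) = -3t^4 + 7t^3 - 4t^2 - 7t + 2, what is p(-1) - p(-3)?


p(-1) = -5
p(-3) = -445
p(-1) - p(-3) = -5 + 445 = 440


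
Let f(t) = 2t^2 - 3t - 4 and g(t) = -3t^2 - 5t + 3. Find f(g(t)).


Substitute g(t) into f:
f(g(t)) = 2*(-3t^2 - 5t + 3)^2 + (-3)*(-3t^2 - 5t + 3) + (-4)
(-3t^2 - 5t + 3)^2 = 9t^4 + 30t^3 + 7t^2 - 30t + 9
Expand and combine: 18t^4 + 60t^3 + 23t^2 - 45t + 5


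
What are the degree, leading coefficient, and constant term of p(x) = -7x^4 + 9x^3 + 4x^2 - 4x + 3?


Highest power of x is 4, with coefficient -7. Constant term is 3.
Degree = 4, leading coefficient = -7, constant term = 3


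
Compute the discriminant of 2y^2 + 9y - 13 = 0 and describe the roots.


D = b^2 - 4ac = (9)^2 - 4(2)(-13) = 81 + 104 = 185
Since D > 0: two distinct irrational roots


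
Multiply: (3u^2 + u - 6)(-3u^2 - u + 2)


Distribute each term of the first polynomial:
  (3u^2)(-3u^2 - u + 2) = -9u^4 - 3u^3 + 6u^2
  (u)(-3u^2 - u + 2) = -3u^3 - u^2 + 2u
  (-6)(-3u^2 - u + 2) = 18u^2 + 6u - 12
Sum: -9u^4 - 6u^3 + 23u^2 + 8u - 12


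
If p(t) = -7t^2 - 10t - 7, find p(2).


Using direct substitution:
  -7 * (2)^2 = -28
  -10 * (2)^1 = -20
  constant: -7
Sum = -28 - 20 - 7 = -55


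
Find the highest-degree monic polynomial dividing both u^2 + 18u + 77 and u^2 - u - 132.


Factor each:
  u^2 + 18u + 77 = (u + 11)(u + 7)
  u^2 - u - 132 = (u + 11)(u - 12)
Common monic factor: u + 11


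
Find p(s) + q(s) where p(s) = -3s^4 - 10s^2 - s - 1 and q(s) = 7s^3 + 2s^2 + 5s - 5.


Align terms by degree and add:
  -3s^4 - 10s^2 - s - 1
+ 7s^3 + 2s^2 + 5s - 5
= -3s^4 + 7s^3 - 8s^2 + 4s - 6


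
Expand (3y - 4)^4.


Expand (3y - 4)^4 by repeated multiplication:
  (3y - 4)^2 = 9y^2 - 24y + 16
  (3y - 4)^3 = 27y^3 - 108y^2 + 144y - 64
= 81y^4 - 432y^3 + 864y^2 - 768y + 256


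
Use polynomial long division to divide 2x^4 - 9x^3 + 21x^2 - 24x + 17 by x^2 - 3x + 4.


(2x^4 - 9x^3 + 21x^2 - 24x + 17) / (x^2 - 3x + 4)
Step 1: 2x^2 * (x^2 - 3x + 4) = 2x^4 - 6x^3 + 8x^2; subtract.
Step 2: -3x * (x^2 - 3x + 4) = -3x^3 + 9x^2 - 12x; subtract.
Step 3: 4 * (x^2 - 3x + 4) = 4x^2 - 12x + 16; subtract.
Quotient: 2x^2 - 3x + 4, Remainder: 1


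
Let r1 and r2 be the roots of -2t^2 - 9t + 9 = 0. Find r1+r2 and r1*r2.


For at^2+bt+c=0: sum = -b/a, product = c/a.
a=-2, b=-9, c=9
Sum = -(-9)/-2 = -9/2
Product = (9)/-2 = -9/2


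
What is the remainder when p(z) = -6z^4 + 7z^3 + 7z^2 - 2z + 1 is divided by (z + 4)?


By the Remainder Theorem, the remainder equals p(-4):
  -6*(-4)^4 = -1536
  7*(-4)^3 = -448
  7*(-4)^2 = 112
  -2*(-4)^1 = 8
  constant: 1
Sum: -1536 - 448 + 112 + 8 + 1 = -1863


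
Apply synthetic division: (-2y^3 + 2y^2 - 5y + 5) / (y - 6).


Synthetic division with c = 6. Coefficients: -2, 2, -5, 5
Bring down -2.
  -2 * 6 = -12; -12 + 2 = -10
  -10 * 6 = -60; -60 - 5 = -65
  -65 * 6 = -390; -390 + 5 = -385
Quotient: -2y^2 - 10y - 65, Remainder: -385


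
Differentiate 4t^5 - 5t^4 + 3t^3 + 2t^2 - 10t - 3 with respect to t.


Apply the power rule term by term:
  d/dt(4t^5) = 20t^4
  d/dt(-5t^4) = -20t^3
  d/dt(3t^3) = 9t^2
  d/dt(2t^2) = 4t
  d/dt(-10t) = -10
  d/dt(-3) = 0
p'(t) = 20t^4 - 20t^3 + 9t^2 + 4t - 10


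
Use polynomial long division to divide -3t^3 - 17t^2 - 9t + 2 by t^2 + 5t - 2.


(-3t^3 - 17t^2 - 9t + 2) / (t^2 + 5t - 2)
Step 1: -3t * (t^2 + 5t - 2) = -3t^3 - 15t^2 + 6t; subtract.
Step 2: -2 * (t^2 + 5t - 2) = -2t^2 - 10t + 4; subtract.
Quotient: -3t - 2, Remainder: -5t - 2


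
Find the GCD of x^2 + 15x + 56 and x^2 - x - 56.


Factor each:
  x^2 + 15x + 56 = (x + 7)(x + 8)
  x^2 - x - 56 = (x + 7)(x - 8)
Common monic factor: x + 7


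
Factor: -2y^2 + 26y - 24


Roots satisfy r1 + r2 = -b/a = 13 and r1*r2 = c/a = 12.
So r1 = 12, r2 = 1.
-2y^2 + 26y - 24 = -2(y - r1)(y - r2) = -2(y - 12)(y - 1)


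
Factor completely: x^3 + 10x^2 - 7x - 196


Try integer roots (divisors of -196). x=4: p(4)=0.
Divide out (x - 4): quotient is x^2 + 14x + 49.
Factor the quadratic: (x + 7)(x + 7)
Result: (x - 4)(x + 7)(x + 7)


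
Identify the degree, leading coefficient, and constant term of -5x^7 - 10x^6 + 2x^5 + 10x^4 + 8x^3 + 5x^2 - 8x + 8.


Highest power of x is 7, with coefficient -5. Constant term is 8.
Degree = 7, leading coefficient = -5, constant term = 8


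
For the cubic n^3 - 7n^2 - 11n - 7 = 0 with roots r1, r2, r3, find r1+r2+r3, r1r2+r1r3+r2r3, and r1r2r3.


Monic cubic n^3+bn^2+cn+d=0: sum=-b, pairwise sum=c, product=-d.
b=-7, c=-11, d=-7
r1+r2+r3 = 7
r1r2+r1r3+r2r3 = -11
r1r2r3 = 7


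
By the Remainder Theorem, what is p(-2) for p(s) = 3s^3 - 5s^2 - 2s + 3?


By the Remainder Theorem, the remainder equals p(-2):
  3*(-2)^3 = -24
  -5*(-2)^2 = -20
  -2*(-2)^1 = 4
  constant: 3
Sum: -24 - 20 + 4 + 3 = -37


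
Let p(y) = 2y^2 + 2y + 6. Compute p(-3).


Using direct substitution:
  2 * (-3)^2 = 18
  2 * (-3)^1 = -6
  constant: 6
Sum = 18 - 6 + 6 = 18


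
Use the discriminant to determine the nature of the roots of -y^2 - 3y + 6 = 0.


D = b^2 - 4ac = (-3)^2 - 4(-1)(6) = 9 + 24 = 33
Since D > 0: two distinct irrational roots


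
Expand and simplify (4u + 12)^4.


Expand (4u + 12)^4 by repeated multiplication:
  (4u + 12)^2 = 16u^2 + 96u + 144
  (4u + 12)^3 = 64u^3 + 576u^2 + 1728u + 1728
= 256u^4 + 3072u^3 + 13824u^2 + 27648u + 20736


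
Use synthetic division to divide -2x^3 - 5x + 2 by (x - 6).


Synthetic division with c = 6. Coefficients: -2, 0, -5, 2
Bring down -2.
  -2 * 6 = -12; -12 + 0 = -12
  -12 * 6 = -72; -72 - 5 = -77
  -77 * 6 = -462; -462 + 2 = -460
Quotient: -2x^2 - 12x - 77, Remainder: -460


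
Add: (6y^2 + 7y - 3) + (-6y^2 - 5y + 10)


Align terms by degree and add:
  6y^2 + 7y - 3
  -6y^2 - 5y + 10
= 2y + 7


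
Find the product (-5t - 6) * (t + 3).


Distribute each term of the first polynomial:
  (-5t)(t + 3) = -5t^2 - 15t
  (-6)(t + 3) = -6t - 18
Sum: -5t^2 - 21t - 18


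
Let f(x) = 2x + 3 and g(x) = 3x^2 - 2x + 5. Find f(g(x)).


Substitute g(x) into f:
f(g(x)) = 2*(3x^2 - 2x + 5) + 3
Expand and combine: 6x^2 - 4x + 13


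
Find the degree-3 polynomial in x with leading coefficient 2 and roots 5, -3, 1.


p(x) = 2(x - 5)(x + 3)(x - 1)
Expand: 2x^3 - 6x^2 - 26x + 30


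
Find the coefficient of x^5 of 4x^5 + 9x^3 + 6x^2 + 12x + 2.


Read off the coefficient of x^5: 4


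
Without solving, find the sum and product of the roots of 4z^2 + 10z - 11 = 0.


For az^2+bz+c=0: sum = -b/a, product = c/a.
a=4, b=10, c=-11
Sum = -(10)/4 = -5/2
Product = (-11)/4 = -11/4


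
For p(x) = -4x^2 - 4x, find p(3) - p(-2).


p(3) = -48
p(-2) = -8
p(3) - p(-2) = -48 + 8 = -40


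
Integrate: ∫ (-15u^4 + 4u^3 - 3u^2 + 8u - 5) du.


Reverse power rule on each term:
  ∫ -15u^4 du = -3u^5
  ∫ 4u^3 du = u^4
  ∫ -3u^2 du = -u^3
  ∫ 8u du = 4u^2
  ∫ -5 du = -5u
F(u) = -3u^5 + u^4 - u^3 + 4u^2 - 5u + C


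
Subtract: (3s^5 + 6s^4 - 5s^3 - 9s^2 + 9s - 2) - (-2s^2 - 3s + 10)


Distribute the minus sign:
  (3s^5 + 6s^4 - 5s^3 - 9s^2 + 9s - 2)
- (-2s^2 - 3s + 10)
Negate second polynomial: 2s^2 + 3s - 10
Add: 3s^5 + 6s^4 - 5s^3 - 7s^2 + 12s - 12


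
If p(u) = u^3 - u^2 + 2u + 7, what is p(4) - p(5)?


p(4) = 63
p(5) = 117
p(4) - p(5) = 63 - 117 = -54


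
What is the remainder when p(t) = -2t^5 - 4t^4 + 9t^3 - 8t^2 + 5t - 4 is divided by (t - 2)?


By the Remainder Theorem, the remainder equals p(2):
  -2*(2)^5 = -64
  -4*(2)^4 = -64
  9*(2)^3 = 72
  -8*(2)^2 = -32
  5*(2)^1 = 10
  constant: -4
Sum: -64 - 64 + 72 - 32 + 10 - 4 = -82


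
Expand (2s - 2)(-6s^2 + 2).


Distribute each term of the first polynomial:
  (2s)(-6s^2 + 2) = -12s^3 + 4s
  (-2)(-6s^2 + 2) = 12s^2 - 4
Sum: -12s^3 + 12s^2 + 4s - 4


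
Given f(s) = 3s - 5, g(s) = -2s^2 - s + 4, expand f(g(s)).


Substitute g(s) into f:
f(g(s)) = 3*(-2s^2 - s + 4) + (-5)
Expand and combine: -6s^2 - 3s + 7


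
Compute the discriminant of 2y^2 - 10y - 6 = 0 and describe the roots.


D = b^2 - 4ac = (-10)^2 - 4(2)(-6) = 100 + 48 = 148
Since D > 0: two distinct irrational roots


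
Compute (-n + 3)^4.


Expand (-n + 3)^4 by repeated multiplication:
  (-n + 3)^2 = n^2 - 6n + 9
  (-n + 3)^3 = -n^3 + 9n^2 - 27n + 27
= n^4 - 12n^3 + 54n^2 - 108n + 81


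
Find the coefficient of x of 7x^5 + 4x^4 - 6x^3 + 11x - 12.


Read off the coefficient of x: 11


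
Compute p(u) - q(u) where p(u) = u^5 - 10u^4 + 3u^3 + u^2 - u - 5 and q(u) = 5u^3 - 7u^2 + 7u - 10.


Distribute the minus sign:
  (u^5 - 10u^4 + 3u^3 + u^2 - u - 5)
- (5u^3 - 7u^2 + 7u - 10)
Negate second polynomial: -5u^3 + 7u^2 - 7u + 10
Add: u^5 - 10u^4 - 2u^3 + 8u^2 - 8u + 5


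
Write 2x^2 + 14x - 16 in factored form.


Roots satisfy r1 + r2 = -b/a = -7 and r1*r2 = c/a = -8.
So r1 = 1, r2 = -8.
2x^2 + 14x - 16 = 2(x - r1)(x - r2) = 2(x - 1)(x + 8)


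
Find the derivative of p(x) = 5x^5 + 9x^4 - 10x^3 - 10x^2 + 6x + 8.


Apply the power rule term by term:
  d/dx(5x^5) = 25x^4
  d/dx(9x^4) = 36x^3
  d/dx(-10x^3) = -30x^2
  d/dx(-10x^2) = -20x
  d/dx(6x) = 6
  d/dx(8) = 0
p'(x) = 25x^4 + 36x^3 - 30x^2 - 20x + 6


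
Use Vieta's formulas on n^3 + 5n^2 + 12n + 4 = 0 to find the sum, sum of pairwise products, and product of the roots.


Monic cubic n^3+bn^2+cn+d=0: sum=-b, pairwise sum=c, product=-d.
b=5, c=12, d=4
r1+r2+r3 = -5
r1r2+r1r3+r2r3 = 12
r1r2r3 = -4


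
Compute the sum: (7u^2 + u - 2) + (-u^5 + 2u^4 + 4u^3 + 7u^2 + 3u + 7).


Align terms by degree and add:
  7u^2 + u - 2
  -u^5 + 2u^4 + 4u^3 + 7u^2 + 3u + 7
= -u^5 + 2u^4 + 4u^3 + 14u^2 + 4u + 5


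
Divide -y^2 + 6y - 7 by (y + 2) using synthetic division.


Synthetic division with c = -2. Coefficients: -1, 6, -7
Bring down -1.
  -1 * -2 = 2; 2 + 6 = 8
  8 * -2 = -16; -16 - 7 = -23
Quotient: -y + 8, Remainder: -23


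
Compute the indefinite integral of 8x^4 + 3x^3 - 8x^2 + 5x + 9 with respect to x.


Reverse power rule on each term:
  ∫ 8x^4 dx = (8/5)x^5
  ∫ 3x^3 dx = (3/4)x^4
  ∫ -8x^2 dx = -(8/3)x^3
  ∫ 5x dx = (5/2)x^2
  ∫ 9 dx = 9x
F(x) = (8/5)x^5 + (3/4)x^4 - (8/3)x^3 + (5/2)x^2 + 9x + C


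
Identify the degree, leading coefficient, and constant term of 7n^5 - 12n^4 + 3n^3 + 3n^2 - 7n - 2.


Highest power of n is 5, with coefficient 7. Constant term is -2.
Degree = 5, leading coefficient = 7, constant term = -2


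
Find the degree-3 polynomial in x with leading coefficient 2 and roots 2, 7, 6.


p(x) = 2(x - 2)(x - 7)(x - 6)
Expand: 2x^3 - 30x^2 + 136x - 168


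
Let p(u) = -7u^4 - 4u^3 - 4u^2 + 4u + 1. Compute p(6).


Using direct substitution:
  -7 * (6)^4 = -9072
  -4 * (6)^3 = -864
  -4 * (6)^2 = -144
  4 * (6)^1 = 24
  constant: 1
Sum = -9072 - 864 - 144 + 24 + 1 = -10055


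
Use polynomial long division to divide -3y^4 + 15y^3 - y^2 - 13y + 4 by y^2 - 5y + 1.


(-3y^4 + 15y^3 - y^2 - 13y + 4) / (y^2 - 5y + 1)
Step 1: -3y^2 * (y^2 - 5y + 1) = -3y^4 + 15y^3 - 3y^2; subtract.
Step 2: 0 * (y^2 - 5y + 1) = 0; subtract.
Step 3: 2 * (y^2 - 5y + 1) = 2y^2 - 10y + 2; subtract.
Quotient: -3y^2 + 2, Remainder: -3y + 2


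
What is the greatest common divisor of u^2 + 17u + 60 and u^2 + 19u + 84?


Factor each:
  u^2 + 17u + 60 = (u + 12)(u + 5)
  u^2 + 19u + 84 = (u + 12)(u + 7)
Common monic factor: u + 12


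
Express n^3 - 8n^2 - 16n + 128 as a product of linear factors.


Try integer roots (divisors of 128). n=-4: p(-4)=0.
Divide out (n + 4): quotient is n^2 - 12n + 32.
Factor the quadratic: (n - 8)(n - 4)
Result: (n + 4)(n - 8)(n - 4)


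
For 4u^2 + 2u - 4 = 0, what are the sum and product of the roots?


For au^2+bu+c=0: sum = -b/a, product = c/a.
a=4, b=2, c=-4
Sum = -(2)/4 = -1/2
Product = (-4)/4 = -1


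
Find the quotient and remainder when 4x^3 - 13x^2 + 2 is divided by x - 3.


(4x^3 - 13x^2 + 2) / (x - 3)
Step 1: 4x^2 * (x - 3) = 4x^3 - 12x^2; subtract.
Step 2: -x * (x - 3) = -x^2 + 3x; subtract.
Step 3: -3 * (x - 3) = -3x + 9; subtract.
Quotient: 4x^2 - x - 3, Remainder: -7


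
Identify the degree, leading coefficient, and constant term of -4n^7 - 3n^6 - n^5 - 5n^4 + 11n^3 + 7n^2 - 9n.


Highest power of n is 7, with coefficient -4. Constant term is 0.
Degree = 7, leading coefficient = -4, constant term = 0


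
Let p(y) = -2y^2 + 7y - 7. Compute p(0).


Using direct substitution:
  -2 * (0)^2 = 0
  7 * (0)^1 = 0
  constant: -7
Sum = 0 + 0 - 7 = -7


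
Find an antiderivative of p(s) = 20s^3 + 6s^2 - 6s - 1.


Reverse power rule on each term:
  ∫ 20s^3 ds = 5s^4
  ∫ 6s^2 ds = 2s^3
  ∫ -6s ds = -3s^2
  ∫ -1 ds = -s
F(s) = 5s^4 + 2s^3 - 3s^2 - s + C


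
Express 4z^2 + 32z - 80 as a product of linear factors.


Roots satisfy r1 + r2 = -b/a = -8 and r1*r2 = c/a = -20.
So r1 = 2, r2 = -10.
4z^2 + 32z - 80 = 4(z - r1)(z - r2) = 4(z - 2)(z + 10)


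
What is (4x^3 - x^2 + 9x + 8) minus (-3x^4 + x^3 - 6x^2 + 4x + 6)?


Distribute the minus sign:
  (4x^3 - x^2 + 9x + 8)
- (-3x^4 + x^3 - 6x^2 + 4x + 6)
Negate second polynomial: 3x^4 - x^3 + 6x^2 - 4x - 6
Add: 3x^4 + 3x^3 + 5x^2 + 5x + 2


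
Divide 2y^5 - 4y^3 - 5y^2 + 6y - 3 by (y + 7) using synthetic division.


Synthetic division with c = -7. Coefficients: 2, 0, -4, -5, 6, -3
Bring down 2.
  2 * -7 = -14; -14 + 0 = -14
  -14 * -7 = 98; 98 - 4 = 94
  94 * -7 = -658; -658 - 5 = -663
  -663 * -7 = 4641; 4641 + 6 = 4647
  4647 * -7 = -32529; -32529 - 3 = -32532
Quotient: 2y^4 - 14y^3 + 94y^2 - 663y + 4647, Remainder: -32532


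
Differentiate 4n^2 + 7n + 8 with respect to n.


Apply the power rule term by term:
  d/dn(4n^2) = 8n
  d/dn(7n) = 7
  d/dn(8) = 0
p'(n) = 8n + 7


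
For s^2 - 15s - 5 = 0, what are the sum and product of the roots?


For as^2+bs+c=0: sum = -b/a, product = c/a.
a=1, b=-15, c=-5
Sum = -(-15)/1 = 15
Product = (-5)/1 = -5


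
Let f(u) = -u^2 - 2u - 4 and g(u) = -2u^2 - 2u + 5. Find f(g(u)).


Substitute g(u) into f:
f(g(u)) = -1*(-2u^2 - 2u + 5)^2 + (-2)*(-2u^2 - 2u + 5) + (-4)
(-2u^2 - 2u + 5)^2 = 4u^4 + 8u^3 - 16u^2 - 20u + 25
Expand and combine: -4u^4 - 8u^3 + 20u^2 + 24u - 39


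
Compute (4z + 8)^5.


Expand (4z + 8)^5 by repeated multiplication:
  (4z + 8)^2 = 16z^2 + 64z + 64
  (4z + 8)^3 = 64z^3 + 384z^2 + 768z + 512
  (4z + 8)^4 = 256z^4 + 2048z^3 + 6144z^2 + 8192z + 4096
= 1024z^5 + 10240z^4 + 40960z^3 + 81920z^2 + 81920z + 32768


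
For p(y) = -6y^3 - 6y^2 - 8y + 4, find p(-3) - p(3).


p(-3) = 136
p(3) = -236
p(-3) - p(3) = 136 + 236 = 372


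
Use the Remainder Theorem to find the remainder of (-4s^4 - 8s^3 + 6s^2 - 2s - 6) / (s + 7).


By the Remainder Theorem, the remainder equals p(-7):
  -4*(-7)^4 = -9604
  -8*(-7)^3 = 2744
  6*(-7)^2 = 294
  -2*(-7)^1 = 14
  constant: -6
Sum: -9604 + 2744 + 294 + 14 - 6 = -6558


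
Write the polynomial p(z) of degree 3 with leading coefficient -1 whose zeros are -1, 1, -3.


p(z) = -(z + 1)(z - 1)(z + 3)
Expand: -z^3 - 3z^2 + z + 3


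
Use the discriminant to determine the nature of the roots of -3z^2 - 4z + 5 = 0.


D = b^2 - 4ac = (-4)^2 - 4(-3)(5) = 16 + 60 = 76
Since D > 0: two distinct irrational roots


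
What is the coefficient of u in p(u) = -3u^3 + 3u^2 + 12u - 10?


Read off the coefficient of u: 12


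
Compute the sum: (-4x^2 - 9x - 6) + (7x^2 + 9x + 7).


Align terms by degree and add:
  -4x^2 - 9x - 6
+ 7x^2 + 9x + 7
= 3x^2 + 1


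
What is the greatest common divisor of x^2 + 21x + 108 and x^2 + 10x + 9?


Factor each:
  x^2 + 21x + 108 = (x + 9)(x + 12)
  x^2 + 10x + 9 = (x + 9)(x + 1)
Common monic factor: x + 9


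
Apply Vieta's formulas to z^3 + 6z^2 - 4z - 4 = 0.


Monic cubic z^3+bz^2+cz+d=0: sum=-b, pairwise sum=c, product=-d.
b=6, c=-4, d=-4
r1+r2+r3 = -6
r1r2+r1r3+r2r3 = -4
r1r2r3 = 4


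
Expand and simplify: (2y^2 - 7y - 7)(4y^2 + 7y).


Distribute each term of the first polynomial:
  (2y^2)(4y^2 + 7y) = 8y^4 + 14y^3
  (-7y)(4y^2 + 7y) = -28y^3 - 49y^2
  (-7)(4y^2 + 7y) = -28y^2 - 49y
Sum: 8y^4 - 14y^3 - 77y^2 - 49y


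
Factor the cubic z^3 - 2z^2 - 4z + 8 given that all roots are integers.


Try integer roots (divisors of 8). z=2: p(2)=0.
Divide out (z - 2): quotient is z^2 - 4.
Factor the quadratic: (z - 2)(z + 2)
Result: (z - 2)(z - 2)(z + 2)


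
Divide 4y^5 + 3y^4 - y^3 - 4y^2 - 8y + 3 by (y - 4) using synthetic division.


Synthetic division with c = 4. Coefficients: 4, 3, -1, -4, -8, 3
Bring down 4.
  4 * 4 = 16; 16 + 3 = 19
  19 * 4 = 76; 76 - 1 = 75
  75 * 4 = 300; 300 - 4 = 296
  296 * 4 = 1184; 1184 - 8 = 1176
  1176 * 4 = 4704; 4704 + 3 = 4707
Quotient: 4y^4 + 19y^3 + 75y^2 + 296y + 1176, Remainder: 4707


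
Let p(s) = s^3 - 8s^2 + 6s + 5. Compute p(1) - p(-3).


p(1) = 4
p(-3) = -112
p(1) - p(-3) = 4 + 112 = 116


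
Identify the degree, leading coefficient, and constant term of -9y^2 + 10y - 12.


Highest power of y is 2, with coefficient -9. Constant term is -12.
Degree = 2, leading coefficient = -9, constant term = -12
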